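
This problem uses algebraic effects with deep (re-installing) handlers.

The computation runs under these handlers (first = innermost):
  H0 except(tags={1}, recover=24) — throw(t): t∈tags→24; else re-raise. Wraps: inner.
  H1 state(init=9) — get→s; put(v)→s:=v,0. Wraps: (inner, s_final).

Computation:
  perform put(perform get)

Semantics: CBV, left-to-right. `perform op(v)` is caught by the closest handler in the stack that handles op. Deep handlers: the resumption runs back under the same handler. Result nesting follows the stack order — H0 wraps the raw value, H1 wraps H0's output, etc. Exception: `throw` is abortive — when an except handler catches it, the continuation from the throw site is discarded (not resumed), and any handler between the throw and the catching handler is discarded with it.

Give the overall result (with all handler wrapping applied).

Evaluation trace:
get @ H1 ⇒ 9
put(9) @ H1 ⇒ s:=9
H0 returns 0
H1 returns (0, 9)
= (0, 9)

Answer: (0, 9)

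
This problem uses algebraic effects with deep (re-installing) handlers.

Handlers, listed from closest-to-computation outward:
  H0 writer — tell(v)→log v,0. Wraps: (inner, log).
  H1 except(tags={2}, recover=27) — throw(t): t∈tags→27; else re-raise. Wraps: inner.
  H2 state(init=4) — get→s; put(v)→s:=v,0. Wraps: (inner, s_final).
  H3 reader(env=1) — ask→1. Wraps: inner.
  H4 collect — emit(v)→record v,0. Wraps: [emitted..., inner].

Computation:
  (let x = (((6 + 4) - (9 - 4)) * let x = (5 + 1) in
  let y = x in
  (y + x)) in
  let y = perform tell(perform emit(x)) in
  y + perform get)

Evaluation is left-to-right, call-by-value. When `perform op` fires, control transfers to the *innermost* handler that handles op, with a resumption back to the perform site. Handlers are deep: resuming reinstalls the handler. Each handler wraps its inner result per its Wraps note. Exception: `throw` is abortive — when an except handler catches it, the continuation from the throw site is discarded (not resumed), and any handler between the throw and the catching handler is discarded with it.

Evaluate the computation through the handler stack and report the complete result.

Step-by-step:
emit(60) @ H4 ⇒ out+=60
tell(0) @ H0 ⇒ log+=0
get @ H2 ⇒ 4
H0 returns (4, (0))
H1 returns (4, (0))
H2 returns ((4, (0)), 4)
H3 returns ((4, (0)), 4)
H4 returns [60, ((4, (0)), 4)]
= [60, ((4, (0)), 4)]

Answer: [60, ((4, (0)), 4)]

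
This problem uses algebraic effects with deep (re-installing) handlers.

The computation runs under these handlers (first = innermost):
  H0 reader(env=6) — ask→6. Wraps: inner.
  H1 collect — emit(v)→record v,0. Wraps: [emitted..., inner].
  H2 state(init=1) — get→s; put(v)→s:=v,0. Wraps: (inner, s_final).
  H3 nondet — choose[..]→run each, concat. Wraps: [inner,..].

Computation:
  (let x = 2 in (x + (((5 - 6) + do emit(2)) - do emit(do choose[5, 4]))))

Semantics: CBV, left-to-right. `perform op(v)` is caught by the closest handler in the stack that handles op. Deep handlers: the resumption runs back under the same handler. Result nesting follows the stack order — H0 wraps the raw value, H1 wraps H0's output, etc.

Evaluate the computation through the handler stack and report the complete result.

Answer: [([2, 5, 1], 1), ([2, 4, 1], 1)]

Step-by-step:
emit(2) @ H1 ⇒ out+=2
choose[5, 4] @ H3
  branch[0] choose=5:
    emit(5) @ H1 ⇒ out+=5
    H0 returns 1
    H1 returns [2, 5, 1]
    H2 returns ([2, 5, 1], 1)
    H3 returns [([2, 5, 1], 1)]
  branch[1] choose=4:
    emit(4) @ H1 ⇒ out+=4
    H0 returns 1
    H1 returns [2, 4, 1]
    H2 returns ([2, 4, 1], 1)
    H3 returns [([2, 4, 1], 1)]
= [([2, 5, 1], 1), ([2, 4, 1], 1)]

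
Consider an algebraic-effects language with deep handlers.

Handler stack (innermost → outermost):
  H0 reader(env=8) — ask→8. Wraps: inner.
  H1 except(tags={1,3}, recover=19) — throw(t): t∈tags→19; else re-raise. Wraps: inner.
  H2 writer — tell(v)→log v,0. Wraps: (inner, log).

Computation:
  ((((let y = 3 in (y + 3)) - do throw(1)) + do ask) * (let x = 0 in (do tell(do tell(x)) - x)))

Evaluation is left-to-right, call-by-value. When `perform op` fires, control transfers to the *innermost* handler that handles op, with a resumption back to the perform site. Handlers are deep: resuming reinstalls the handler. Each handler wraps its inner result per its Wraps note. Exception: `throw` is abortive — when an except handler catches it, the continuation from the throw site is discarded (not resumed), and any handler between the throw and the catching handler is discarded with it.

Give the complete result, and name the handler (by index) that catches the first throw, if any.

Evaluation trace:
throw(1) @ H1 caught ⇒ 19
H2 returns (19, ())
= (19, ())

Answer: (19, ()) ; first throw caught by: H1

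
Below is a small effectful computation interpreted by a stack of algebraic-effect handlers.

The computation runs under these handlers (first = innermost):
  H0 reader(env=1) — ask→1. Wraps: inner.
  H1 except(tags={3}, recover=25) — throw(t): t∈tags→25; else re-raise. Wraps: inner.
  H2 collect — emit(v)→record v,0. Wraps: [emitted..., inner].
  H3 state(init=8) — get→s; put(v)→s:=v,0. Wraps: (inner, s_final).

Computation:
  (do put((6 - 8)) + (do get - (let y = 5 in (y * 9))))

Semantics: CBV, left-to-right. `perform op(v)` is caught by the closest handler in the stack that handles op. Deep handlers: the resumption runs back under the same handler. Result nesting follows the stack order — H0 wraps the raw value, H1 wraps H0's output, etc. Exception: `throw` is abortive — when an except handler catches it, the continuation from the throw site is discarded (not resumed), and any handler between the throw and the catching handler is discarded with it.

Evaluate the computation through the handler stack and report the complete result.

Answer: ([-47], -2)

Working:
put(-2) @ H3 ⇒ s:=-2
get @ H3 ⇒ -2
H0 returns -47
H1 returns -47
H2 returns [-47]
H3 returns ([-47], -2)
= ([-47], -2)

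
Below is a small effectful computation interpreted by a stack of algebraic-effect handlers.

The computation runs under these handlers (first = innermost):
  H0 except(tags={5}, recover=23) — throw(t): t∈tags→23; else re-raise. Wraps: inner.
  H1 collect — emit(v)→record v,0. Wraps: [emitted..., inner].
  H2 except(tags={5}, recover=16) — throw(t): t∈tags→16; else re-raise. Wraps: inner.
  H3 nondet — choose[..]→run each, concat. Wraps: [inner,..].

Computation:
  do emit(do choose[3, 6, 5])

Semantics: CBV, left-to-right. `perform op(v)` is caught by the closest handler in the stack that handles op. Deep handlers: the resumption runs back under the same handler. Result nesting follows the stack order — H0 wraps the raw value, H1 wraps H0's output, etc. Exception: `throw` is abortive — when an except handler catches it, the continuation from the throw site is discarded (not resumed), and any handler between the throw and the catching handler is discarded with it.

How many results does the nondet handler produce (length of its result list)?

Answer: 3

Step-by-step:
choose[3, 6, 5] @ H3
  branch[0] choose=3:
    emit(3) @ H1 ⇒ out+=3
    H0 returns 0
    H1 returns [3, 0]
    H2 returns [3, 0]
    H3 returns [[3, 0]]
  branch[1] choose=6:
    emit(6) @ H1 ⇒ out+=6
    H0 returns 0
    H1 returns [6, 0]
    H2 returns [6, 0]
    H3 returns [[6, 0]]
  branch[2] choose=5:
    emit(5) @ H1 ⇒ out+=5
    H0 returns 0
    H1 returns [5, 0]
    H2 returns [5, 0]
    H3 returns [[5, 0]]
= [[3, 0], [6, 0], [5, 0]]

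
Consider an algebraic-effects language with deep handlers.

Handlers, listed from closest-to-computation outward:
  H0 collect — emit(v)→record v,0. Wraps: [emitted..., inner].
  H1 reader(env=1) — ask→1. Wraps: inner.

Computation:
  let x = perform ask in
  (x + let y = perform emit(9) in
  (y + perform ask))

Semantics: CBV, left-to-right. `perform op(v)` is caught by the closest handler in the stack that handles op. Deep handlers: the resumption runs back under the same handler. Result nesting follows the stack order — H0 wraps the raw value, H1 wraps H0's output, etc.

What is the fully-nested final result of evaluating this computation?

Answer: [9, 2]

Step-by-step:
ask @ H1 ⇒ 1
emit(9) @ H0 ⇒ out+=9
ask @ H1 ⇒ 1
H0 returns [9, 2]
H1 returns [9, 2]
= [9, 2]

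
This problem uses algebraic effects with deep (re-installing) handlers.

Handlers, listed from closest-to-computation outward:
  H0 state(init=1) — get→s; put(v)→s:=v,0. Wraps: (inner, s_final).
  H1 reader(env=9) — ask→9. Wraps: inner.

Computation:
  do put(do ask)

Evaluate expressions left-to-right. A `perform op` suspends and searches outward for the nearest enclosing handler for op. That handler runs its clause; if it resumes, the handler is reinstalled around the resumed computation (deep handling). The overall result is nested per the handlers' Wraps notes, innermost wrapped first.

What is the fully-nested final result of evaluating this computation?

Evaluation trace:
ask @ H1 ⇒ 9
put(9) @ H0 ⇒ s:=9
H0 returns (0, 9)
H1 returns (0, 9)
= (0, 9)

Answer: (0, 9)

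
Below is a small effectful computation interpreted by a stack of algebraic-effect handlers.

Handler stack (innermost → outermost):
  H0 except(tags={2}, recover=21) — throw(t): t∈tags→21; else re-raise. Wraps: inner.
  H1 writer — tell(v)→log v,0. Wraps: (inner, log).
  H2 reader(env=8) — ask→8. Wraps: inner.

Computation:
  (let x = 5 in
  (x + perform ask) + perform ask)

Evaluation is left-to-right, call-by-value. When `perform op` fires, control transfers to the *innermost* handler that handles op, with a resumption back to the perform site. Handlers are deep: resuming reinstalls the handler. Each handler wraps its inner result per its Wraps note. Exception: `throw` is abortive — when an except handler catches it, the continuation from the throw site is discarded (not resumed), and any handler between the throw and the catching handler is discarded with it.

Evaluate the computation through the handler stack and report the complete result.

Working:
ask @ H2 ⇒ 8
ask @ H2 ⇒ 8
H0 returns 21
H1 returns (21, ())
H2 returns (21, ())
= (21, ())

Answer: (21, ())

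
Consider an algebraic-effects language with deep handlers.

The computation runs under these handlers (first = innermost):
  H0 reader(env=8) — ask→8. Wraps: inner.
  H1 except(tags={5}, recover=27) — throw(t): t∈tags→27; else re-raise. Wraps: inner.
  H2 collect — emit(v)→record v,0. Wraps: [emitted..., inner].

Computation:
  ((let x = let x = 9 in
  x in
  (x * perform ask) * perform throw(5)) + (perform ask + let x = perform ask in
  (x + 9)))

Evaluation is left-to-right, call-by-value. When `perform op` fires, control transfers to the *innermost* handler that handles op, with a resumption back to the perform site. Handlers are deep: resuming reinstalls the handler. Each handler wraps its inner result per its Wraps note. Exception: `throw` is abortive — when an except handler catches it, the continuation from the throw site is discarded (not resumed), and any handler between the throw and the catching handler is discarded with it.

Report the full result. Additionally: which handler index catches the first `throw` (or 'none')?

Answer: [27] ; first throw caught by: H1

Working:
ask @ H0 ⇒ 8
throw(5) @ H1 caught ⇒ 27
H2 returns [27]
= [27]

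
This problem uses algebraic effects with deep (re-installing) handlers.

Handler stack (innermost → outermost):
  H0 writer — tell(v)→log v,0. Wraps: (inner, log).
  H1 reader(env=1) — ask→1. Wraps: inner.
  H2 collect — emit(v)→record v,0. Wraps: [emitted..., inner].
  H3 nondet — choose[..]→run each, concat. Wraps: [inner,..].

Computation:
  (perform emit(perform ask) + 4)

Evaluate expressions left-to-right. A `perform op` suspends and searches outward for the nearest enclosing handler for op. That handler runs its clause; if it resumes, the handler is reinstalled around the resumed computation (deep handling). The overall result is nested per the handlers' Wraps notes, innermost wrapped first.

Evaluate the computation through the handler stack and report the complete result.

Answer: [[1, (4, ())]]

Step-by-step:
ask @ H1 ⇒ 1
emit(1) @ H2 ⇒ out+=1
H0 returns (4, ())
H1 returns (4, ())
H2 returns [1, (4, ())]
H3 returns [[1, (4, ())]]
= [[1, (4, ())]]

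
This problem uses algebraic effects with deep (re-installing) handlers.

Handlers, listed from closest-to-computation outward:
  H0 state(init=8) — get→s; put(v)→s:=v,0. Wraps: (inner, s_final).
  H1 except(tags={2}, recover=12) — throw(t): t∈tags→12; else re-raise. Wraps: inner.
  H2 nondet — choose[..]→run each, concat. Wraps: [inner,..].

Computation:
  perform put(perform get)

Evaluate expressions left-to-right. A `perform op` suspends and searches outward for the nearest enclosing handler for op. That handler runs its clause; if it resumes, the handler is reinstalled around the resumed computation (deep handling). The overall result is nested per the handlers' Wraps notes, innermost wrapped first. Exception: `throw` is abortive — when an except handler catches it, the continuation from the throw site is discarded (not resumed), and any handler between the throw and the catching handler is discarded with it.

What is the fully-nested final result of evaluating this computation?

Evaluation trace:
get @ H0 ⇒ 8
put(8) @ H0 ⇒ s:=8
H0 returns (0, 8)
H1 returns (0, 8)
H2 returns [(0, 8)]
= [(0, 8)]

Answer: [(0, 8)]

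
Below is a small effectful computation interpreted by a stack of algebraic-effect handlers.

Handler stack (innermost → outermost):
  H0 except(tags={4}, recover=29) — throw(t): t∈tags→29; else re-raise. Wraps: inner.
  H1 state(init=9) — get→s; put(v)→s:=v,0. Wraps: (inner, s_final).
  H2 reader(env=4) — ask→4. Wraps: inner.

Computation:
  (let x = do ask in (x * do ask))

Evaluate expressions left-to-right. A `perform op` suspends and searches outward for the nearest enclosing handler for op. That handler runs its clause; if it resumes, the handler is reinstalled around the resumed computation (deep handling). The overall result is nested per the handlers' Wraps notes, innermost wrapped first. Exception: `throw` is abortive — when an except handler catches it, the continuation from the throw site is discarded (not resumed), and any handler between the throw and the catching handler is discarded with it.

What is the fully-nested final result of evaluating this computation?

Evaluation trace:
ask @ H2 ⇒ 4
ask @ H2 ⇒ 4
H0 returns 16
H1 returns (16, 9)
H2 returns (16, 9)
= (16, 9)

Answer: (16, 9)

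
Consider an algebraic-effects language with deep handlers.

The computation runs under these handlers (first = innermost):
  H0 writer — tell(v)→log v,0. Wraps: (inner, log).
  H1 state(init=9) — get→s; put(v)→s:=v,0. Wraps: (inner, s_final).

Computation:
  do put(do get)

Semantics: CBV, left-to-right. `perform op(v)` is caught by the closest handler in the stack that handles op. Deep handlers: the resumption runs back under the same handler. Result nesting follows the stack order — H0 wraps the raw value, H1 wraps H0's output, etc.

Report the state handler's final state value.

Working:
get @ H1 ⇒ 9
put(9) @ H1 ⇒ s:=9
H0 returns (0, ())
H1 returns ((0, ()), 9)
= ((0, ()), 9)

Answer: 9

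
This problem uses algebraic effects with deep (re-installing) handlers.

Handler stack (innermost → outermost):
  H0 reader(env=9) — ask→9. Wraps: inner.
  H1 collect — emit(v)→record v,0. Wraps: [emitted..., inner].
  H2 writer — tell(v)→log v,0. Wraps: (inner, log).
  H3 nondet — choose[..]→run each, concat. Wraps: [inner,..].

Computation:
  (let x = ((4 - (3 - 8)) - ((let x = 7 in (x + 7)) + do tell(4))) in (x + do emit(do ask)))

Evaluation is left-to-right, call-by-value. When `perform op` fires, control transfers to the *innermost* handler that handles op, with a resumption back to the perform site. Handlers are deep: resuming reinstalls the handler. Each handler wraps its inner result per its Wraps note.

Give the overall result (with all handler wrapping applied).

Step-by-step:
tell(4) @ H2 ⇒ log+=4
ask @ H0 ⇒ 9
emit(9) @ H1 ⇒ out+=9
H0 returns -5
H1 returns [9, -5]
H2 returns ([9, -5], (4))
H3 returns [([9, -5], (4))]
= [([9, -5], (4))]

Answer: [([9, -5], (4))]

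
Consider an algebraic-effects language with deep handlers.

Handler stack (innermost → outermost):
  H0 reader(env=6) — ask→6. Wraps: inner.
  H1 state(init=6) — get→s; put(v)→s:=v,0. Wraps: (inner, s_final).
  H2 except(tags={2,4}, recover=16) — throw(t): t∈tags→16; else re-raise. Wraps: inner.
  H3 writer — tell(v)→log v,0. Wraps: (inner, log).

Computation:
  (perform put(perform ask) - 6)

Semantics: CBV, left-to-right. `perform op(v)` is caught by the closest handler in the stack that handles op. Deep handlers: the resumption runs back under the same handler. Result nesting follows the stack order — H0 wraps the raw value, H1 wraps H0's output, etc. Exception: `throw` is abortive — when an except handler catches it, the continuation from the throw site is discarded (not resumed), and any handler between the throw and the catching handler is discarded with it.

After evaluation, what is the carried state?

Evaluation trace:
ask @ H0 ⇒ 6
put(6) @ H1 ⇒ s:=6
H0 returns -6
H1 returns (-6, 6)
H2 returns (-6, 6)
H3 returns ((-6, 6), ())
= ((-6, 6), ())

Answer: 6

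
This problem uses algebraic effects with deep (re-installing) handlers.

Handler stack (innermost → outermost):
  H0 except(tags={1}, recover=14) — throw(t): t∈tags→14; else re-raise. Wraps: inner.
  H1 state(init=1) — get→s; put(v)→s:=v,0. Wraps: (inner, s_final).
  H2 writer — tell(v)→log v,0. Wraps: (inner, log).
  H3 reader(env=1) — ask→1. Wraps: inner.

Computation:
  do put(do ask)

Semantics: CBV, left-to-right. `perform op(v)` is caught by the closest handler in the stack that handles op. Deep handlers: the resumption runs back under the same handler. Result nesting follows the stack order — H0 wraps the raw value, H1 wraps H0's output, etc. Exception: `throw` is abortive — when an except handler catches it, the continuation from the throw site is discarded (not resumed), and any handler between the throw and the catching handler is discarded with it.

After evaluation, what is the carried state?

Answer: 1

Working:
ask @ H3 ⇒ 1
put(1) @ H1 ⇒ s:=1
H0 returns 0
H1 returns (0, 1)
H2 returns ((0, 1), ())
H3 returns ((0, 1), ())
= ((0, 1), ())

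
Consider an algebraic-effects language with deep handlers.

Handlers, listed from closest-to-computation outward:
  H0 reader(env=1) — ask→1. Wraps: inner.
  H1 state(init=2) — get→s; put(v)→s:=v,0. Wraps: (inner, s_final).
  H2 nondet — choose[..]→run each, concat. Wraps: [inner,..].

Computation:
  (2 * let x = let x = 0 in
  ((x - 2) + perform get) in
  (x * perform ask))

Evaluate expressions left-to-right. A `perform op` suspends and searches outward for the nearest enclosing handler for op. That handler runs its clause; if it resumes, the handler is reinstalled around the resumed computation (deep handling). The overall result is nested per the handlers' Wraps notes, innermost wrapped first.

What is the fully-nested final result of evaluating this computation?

Answer: [(0, 2)]

Step-by-step:
get @ H1 ⇒ 2
ask @ H0 ⇒ 1
H0 returns 0
H1 returns (0, 2)
H2 returns [(0, 2)]
= [(0, 2)]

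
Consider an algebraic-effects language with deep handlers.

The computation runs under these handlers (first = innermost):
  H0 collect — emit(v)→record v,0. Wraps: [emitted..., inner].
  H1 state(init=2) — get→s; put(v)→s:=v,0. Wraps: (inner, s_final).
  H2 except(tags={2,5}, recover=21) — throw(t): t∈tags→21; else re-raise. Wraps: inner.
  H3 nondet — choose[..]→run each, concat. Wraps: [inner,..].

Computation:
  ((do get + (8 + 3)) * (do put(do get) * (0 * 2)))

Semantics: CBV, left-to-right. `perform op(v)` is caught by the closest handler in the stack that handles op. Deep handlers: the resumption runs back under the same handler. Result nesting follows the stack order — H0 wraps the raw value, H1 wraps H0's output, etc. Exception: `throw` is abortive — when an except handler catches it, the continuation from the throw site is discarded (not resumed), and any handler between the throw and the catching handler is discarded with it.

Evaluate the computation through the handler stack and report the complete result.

Answer: [([0], 2)]

Step-by-step:
get @ H1 ⇒ 2
get @ H1 ⇒ 2
put(2) @ H1 ⇒ s:=2
H0 returns [0]
H1 returns ([0], 2)
H2 returns ([0], 2)
H3 returns [([0], 2)]
= [([0], 2)]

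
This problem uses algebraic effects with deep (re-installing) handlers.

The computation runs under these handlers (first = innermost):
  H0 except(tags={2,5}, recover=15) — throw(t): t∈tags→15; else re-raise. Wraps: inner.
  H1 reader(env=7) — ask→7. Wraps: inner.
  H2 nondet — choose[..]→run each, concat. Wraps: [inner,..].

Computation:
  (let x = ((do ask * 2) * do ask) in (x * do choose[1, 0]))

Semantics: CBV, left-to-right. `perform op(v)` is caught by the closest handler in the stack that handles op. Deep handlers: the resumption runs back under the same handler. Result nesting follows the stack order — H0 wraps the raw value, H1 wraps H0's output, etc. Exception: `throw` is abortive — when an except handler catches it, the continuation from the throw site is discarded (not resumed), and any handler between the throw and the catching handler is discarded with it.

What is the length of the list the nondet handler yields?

Step-by-step:
ask @ H1 ⇒ 7
ask @ H1 ⇒ 7
choose[1, 0] @ H2
  branch[0] choose=1:
    H0 returns 98
    H1 returns 98
    H2 returns [98]
  branch[1] choose=0:
    H0 returns 0
    H1 returns 0
    H2 returns [0]
= [98, 0]

Answer: 2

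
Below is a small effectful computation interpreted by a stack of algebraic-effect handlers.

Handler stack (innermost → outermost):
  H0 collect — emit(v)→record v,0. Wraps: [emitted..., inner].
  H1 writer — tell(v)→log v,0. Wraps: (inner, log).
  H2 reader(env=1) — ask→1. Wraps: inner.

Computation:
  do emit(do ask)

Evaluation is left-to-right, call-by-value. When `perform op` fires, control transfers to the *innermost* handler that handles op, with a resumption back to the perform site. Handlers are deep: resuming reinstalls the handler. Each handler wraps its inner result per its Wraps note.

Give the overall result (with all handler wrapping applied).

Answer: ([1, 0], ())

Working:
ask @ H2 ⇒ 1
emit(1) @ H0 ⇒ out+=1
H0 returns [1, 0]
H1 returns ([1, 0], ())
H2 returns ([1, 0], ())
= ([1, 0], ())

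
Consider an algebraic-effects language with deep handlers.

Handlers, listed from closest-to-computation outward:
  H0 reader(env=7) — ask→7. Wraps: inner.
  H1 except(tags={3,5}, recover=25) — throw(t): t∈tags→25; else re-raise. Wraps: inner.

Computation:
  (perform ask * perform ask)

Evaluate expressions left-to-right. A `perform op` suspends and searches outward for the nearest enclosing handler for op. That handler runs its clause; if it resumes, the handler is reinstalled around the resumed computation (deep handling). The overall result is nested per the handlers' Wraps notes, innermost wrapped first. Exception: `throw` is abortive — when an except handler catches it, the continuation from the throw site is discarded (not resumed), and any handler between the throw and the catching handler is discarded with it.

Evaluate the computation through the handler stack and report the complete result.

Answer: 49

Evaluation trace:
ask @ H0 ⇒ 7
ask @ H0 ⇒ 7
H0 returns 49
H1 returns 49
= 49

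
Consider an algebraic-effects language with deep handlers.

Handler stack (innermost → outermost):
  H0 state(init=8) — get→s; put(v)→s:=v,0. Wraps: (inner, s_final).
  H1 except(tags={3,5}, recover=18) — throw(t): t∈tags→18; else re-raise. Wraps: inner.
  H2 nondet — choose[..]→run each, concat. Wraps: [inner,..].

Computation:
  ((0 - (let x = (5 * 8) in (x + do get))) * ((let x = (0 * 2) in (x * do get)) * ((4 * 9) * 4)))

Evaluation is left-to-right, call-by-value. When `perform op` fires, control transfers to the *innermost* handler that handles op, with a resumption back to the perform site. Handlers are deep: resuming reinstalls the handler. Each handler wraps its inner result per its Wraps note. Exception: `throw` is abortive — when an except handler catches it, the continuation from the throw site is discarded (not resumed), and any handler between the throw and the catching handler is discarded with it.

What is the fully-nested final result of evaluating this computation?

Evaluation trace:
get @ H0 ⇒ 8
get @ H0 ⇒ 8
H0 returns (0, 8)
H1 returns (0, 8)
H2 returns [(0, 8)]
= [(0, 8)]

Answer: [(0, 8)]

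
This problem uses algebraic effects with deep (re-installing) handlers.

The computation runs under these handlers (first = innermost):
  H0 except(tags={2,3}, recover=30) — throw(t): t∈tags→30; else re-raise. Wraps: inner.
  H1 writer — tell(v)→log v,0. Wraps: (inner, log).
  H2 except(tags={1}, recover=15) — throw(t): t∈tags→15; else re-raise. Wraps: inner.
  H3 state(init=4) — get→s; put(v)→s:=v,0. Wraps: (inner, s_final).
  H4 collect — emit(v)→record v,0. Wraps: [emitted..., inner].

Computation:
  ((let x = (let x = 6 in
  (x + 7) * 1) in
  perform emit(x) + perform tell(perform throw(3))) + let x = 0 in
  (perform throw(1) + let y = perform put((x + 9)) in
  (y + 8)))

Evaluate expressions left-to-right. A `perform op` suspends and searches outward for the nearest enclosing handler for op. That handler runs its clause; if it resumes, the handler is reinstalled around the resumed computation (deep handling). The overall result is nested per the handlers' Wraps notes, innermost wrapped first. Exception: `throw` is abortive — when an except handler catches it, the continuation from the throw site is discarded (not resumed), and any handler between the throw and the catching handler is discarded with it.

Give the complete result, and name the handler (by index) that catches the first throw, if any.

Evaluation trace:
emit(13) @ H4 ⇒ out+=13
throw(3) @ H0 caught ⇒ 30
H1 returns (30, ())
H2 returns (30, ())
H3 returns ((30, ()), 4)
H4 returns [13, ((30, ()), 4)]
= [13, ((30, ()), 4)]

Answer: [13, ((30, ()), 4)] ; first throw caught by: H0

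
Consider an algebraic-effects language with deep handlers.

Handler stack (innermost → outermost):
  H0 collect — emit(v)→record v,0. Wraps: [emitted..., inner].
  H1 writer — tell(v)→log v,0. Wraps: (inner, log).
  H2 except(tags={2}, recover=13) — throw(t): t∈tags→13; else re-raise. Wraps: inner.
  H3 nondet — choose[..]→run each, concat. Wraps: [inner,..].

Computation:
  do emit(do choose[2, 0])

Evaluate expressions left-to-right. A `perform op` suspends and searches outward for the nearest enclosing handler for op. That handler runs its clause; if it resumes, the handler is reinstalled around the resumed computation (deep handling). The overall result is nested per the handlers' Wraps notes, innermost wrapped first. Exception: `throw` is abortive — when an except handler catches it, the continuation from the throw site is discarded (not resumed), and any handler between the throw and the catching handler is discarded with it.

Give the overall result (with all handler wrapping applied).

Step-by-step:
choose[2, 0] @ H3
  branch[0] choose=2:
    emit(2) @ H0 ⇒ out+=2
    H0 returns [2, 0]
    H1 returns ([2, 0], ())
    H2 returns ([2, 0], ())
    H3 returns [([2, 0], ())]
  branch[1] choose=0:
    emit(0) @ H0 ⇒ out+=0
    H0 returns [0, 0]
    H1 returns ([0, 0], ())
    H2 returns ([0, 0], ())
    H3 returns [([0, 0], ())]
= [([2, 0], ()), ([0, 0], ())]

Answer: [([2, 0], ()), ([0, 0], ())]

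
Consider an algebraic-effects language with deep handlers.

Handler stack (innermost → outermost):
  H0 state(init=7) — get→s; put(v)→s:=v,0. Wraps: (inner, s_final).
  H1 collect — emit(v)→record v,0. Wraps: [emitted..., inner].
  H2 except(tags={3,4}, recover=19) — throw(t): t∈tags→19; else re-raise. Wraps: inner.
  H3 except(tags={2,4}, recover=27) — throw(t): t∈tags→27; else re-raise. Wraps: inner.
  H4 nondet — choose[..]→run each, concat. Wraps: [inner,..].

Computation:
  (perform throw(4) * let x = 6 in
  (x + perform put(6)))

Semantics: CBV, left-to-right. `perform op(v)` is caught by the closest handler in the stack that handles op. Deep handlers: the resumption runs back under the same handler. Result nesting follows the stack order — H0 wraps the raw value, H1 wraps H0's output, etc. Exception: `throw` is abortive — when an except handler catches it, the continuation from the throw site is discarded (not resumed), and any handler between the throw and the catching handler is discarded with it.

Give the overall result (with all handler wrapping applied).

Working:
throw(4) @ H2 caught ⇒ 19
H3 returns 19
H4 returns [19]
= [19]

Answer: [19]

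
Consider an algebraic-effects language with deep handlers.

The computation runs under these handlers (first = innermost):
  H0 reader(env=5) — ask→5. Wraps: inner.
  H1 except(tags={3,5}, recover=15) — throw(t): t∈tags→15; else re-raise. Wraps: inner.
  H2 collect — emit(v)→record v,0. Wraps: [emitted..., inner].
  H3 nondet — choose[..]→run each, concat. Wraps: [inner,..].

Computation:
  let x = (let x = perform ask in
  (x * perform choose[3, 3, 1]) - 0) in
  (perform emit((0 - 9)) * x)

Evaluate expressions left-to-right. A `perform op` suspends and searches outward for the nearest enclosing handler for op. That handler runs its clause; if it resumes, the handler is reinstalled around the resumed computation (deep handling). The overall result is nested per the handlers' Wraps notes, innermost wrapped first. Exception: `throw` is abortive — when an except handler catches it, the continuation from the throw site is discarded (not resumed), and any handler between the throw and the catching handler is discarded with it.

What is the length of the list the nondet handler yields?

Answer: 3

Working:
ask @ H0 ⇒ 5
choose[3, 3, 1] @ H3
  branch[0] choose=3:
    emit(-9) @ H2 ⇒ out+=-9
    H0 returns 0
    H1 returns 0
    H2 returns [-9, 0]
    H3 returns [[-9, 0]]
  branch[1] choose=3:
    emit(-9) @ H2 ⇒ out+=-9
    H0 returns 0
    H1 returns 0
    H2 returns [-9, 0]
    H3 returns [[-9, 0]]
  branch[2] choose=1:
    emit(-9) @ H2 ⇒ out+=-9
    H0 returns 0
    H1 returns 0
    H2 returns [-9, 0]
    H3 returns [[-9, 0]]
= [[-9, 0], [-9, 0], [-9, 0]]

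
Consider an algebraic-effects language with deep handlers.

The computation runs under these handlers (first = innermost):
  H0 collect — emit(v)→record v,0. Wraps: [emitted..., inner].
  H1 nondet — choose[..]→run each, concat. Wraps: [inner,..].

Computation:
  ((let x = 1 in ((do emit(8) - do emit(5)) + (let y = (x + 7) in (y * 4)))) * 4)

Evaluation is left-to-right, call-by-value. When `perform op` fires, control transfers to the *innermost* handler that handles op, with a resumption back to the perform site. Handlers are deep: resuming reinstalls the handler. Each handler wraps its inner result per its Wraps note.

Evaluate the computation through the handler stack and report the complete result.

Answer: [[8, 5, 128]]

Step-by-step:
emit(8) @ H0 ⇒ out+=8
emit(5) @ H0 ⇒ out+=5
H0 returns [8, 5, 128]
H1 returns [[8, 5, 128]]
= [[8, 5, 128]]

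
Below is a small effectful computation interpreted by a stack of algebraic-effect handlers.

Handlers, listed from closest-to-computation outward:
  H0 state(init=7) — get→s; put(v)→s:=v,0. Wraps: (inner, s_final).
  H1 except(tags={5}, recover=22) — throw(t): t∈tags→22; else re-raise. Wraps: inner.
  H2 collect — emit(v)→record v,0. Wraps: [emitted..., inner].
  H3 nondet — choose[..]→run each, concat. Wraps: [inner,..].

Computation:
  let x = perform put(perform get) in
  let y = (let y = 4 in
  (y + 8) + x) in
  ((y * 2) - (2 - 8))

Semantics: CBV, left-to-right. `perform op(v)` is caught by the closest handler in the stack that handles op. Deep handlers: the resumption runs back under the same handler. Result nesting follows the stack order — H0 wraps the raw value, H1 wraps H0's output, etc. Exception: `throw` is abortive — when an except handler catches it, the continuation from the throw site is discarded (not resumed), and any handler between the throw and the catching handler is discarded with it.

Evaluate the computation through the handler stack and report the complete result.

Step-by-step:
get @ H0 ⇒ 7
put(7) @ H0 ⇒ s:=7
H0 returns (30, 7)
H1 returns (30, 7)
H2 returns [(30, 7)]
H3 returns [[(30, 7)]]
= [[(30, 7)]]

Answer: [[(30, 7)]]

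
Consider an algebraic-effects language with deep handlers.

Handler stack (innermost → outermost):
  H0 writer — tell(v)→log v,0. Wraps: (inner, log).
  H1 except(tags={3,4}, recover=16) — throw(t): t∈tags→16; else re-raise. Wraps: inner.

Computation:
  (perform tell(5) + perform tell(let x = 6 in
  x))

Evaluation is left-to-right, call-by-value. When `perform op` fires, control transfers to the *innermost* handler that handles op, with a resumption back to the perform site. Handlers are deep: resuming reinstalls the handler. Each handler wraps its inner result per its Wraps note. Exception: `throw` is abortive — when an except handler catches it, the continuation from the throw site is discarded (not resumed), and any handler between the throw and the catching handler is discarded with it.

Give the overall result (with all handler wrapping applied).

Answer: (0, (5, 6))

Working:
tell(5) @ H0 ⇒ log+=5
tell(6) @ H0 ⇒ log+=6
H0 returns (0, (5, 6))
H1 returns (0, (5, 6))
= (0, (5, 6))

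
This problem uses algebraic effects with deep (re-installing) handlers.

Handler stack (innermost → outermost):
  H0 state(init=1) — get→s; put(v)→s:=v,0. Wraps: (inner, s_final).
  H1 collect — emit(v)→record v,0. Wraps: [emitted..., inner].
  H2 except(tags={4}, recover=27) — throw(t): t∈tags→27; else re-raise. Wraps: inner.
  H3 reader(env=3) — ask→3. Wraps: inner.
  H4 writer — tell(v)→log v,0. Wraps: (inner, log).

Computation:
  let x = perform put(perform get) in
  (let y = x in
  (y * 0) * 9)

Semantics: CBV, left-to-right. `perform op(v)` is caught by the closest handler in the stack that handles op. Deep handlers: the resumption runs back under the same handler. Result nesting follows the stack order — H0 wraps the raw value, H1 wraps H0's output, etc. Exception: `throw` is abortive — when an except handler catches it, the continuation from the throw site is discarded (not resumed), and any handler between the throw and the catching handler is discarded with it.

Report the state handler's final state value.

Answer: 1

Working:
get @ H0 ⇒ 1
put(1) @ H0 ⇒ s:=1
H0 returns (0, 1)
H1 returns [(0, 1)]
H2 returns [(0, 1)]
H3 returns [(0, 1)]
H4 returns ([(0, 1)], ())
= ([(0, 1)], ())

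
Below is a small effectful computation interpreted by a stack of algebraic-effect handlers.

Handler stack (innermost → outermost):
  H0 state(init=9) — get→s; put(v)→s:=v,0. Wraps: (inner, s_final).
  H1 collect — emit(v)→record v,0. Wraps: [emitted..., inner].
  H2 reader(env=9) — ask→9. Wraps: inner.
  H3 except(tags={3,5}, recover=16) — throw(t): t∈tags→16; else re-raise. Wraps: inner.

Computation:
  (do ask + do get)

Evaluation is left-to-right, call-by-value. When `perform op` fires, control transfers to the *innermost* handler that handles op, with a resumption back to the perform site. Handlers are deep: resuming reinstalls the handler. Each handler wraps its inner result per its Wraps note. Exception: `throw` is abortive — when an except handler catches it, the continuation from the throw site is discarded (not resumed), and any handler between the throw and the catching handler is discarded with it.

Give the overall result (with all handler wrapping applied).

Evaluation trace:
ask @ H2 ⇒ 9
get @ H0 ⇒ 9
H0 returns (18, 9)
H1 returns [(18, 9)]
H2 returns [(18, 9)]
H3 returns [(18, 9)]
= [(18, 9)]

Answer: [(18, 9)]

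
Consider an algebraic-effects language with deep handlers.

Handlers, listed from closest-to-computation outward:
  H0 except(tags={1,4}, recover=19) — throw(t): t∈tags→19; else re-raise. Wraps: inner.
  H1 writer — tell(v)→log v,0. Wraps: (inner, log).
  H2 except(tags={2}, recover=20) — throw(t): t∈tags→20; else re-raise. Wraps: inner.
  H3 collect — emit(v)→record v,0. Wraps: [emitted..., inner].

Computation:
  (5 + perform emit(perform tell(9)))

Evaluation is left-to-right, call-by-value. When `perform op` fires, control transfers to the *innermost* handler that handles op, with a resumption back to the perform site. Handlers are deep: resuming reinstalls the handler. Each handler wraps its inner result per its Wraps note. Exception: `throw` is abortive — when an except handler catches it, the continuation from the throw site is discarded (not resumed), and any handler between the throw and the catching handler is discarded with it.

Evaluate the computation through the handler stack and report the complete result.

Step-by-step:
tell(9) @ H1 ⇒ log+=9
emit(0) @ H3 ⇒ out+=0
H0 returns 5
H1 returns (5, (9))
H2 returns (5, (9))
H3 returns [0, (5, (9))]
= [0, (5, (9))]

Answer: [0, (5, (9))]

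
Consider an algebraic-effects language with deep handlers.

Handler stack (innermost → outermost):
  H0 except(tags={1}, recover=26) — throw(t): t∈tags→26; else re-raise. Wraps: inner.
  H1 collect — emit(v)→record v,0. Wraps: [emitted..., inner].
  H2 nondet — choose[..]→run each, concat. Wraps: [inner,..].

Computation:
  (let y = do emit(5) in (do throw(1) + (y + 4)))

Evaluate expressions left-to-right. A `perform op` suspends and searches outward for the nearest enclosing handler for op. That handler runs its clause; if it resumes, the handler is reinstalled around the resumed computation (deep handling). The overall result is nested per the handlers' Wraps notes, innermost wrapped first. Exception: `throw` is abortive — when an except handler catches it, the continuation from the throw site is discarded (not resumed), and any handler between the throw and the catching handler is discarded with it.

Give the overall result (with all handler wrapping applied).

Answer: [[5, 26]]

Working:
emit(5) @ H1 ⇒ out+=5
throw(1) @ H0 caught ⇒ 26
H1 returns [5, 26]
H2 returns [[5, 26]]
= [[5, 26]]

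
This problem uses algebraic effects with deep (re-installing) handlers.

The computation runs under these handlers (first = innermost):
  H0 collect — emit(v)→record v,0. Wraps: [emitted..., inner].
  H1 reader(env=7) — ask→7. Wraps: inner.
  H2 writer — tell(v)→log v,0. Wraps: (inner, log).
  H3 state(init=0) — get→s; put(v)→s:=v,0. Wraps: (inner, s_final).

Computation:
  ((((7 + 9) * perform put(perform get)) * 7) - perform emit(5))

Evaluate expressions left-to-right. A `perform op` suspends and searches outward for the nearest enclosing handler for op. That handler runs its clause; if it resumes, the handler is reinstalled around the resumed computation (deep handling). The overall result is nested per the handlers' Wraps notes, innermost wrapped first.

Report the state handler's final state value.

Evaluation trace:
get @ H3 ⇒ 0
put(0) @ H3 ⇒ s:=0
emit(5) @ H0 ⇒ out+=5
H0 returns [5, 0]
H1 returns [5, 0]
H2 returns ([5, 0], ())
H3 returns (([5, 0], ()), 0)
= (([5, 0], ()), 0)

Answer: 0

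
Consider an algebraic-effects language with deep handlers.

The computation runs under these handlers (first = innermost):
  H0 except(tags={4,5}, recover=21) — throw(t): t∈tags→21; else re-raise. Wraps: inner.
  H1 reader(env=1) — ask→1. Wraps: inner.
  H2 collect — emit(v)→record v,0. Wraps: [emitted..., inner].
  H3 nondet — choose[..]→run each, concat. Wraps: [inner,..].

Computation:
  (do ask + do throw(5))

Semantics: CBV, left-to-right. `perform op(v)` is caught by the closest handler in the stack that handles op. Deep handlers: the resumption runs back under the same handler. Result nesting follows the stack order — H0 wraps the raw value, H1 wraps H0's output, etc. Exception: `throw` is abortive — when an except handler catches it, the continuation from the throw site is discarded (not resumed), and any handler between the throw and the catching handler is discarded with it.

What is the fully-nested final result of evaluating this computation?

Evaluation trace:
ask @ H1 ⇒ 1
throw(5) @ H0 caught ⇒ 21
H1 returns 21
H2 returns [21]
H3 returns [[21]]
= [[21]]

Answer: [[21]]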